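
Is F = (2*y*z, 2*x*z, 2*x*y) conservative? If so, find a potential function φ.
Yes, F is conservative. φ = 2*x*y*z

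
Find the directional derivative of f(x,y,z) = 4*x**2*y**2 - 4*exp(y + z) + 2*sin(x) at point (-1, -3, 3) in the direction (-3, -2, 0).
2*sqrt(13)*(136 - 3*cos(1))/13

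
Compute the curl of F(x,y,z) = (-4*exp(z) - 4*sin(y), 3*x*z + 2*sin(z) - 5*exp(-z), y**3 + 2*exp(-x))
(-3*x + 3*y**2 - 2*cos(z) - 5*exp(-z), -4*exp(z) + 2*exp(-x), 3*z + 4*cos(y))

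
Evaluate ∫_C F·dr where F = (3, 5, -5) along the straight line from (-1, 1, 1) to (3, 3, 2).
17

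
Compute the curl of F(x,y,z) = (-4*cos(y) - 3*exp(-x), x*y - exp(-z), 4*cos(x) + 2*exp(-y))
(-exp(-z) - 2*exp(-y), 4*sin(x), y - 4*sin(y))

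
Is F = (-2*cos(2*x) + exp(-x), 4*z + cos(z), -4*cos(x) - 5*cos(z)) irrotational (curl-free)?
No, ∇×F = (sin(z) - 4, -4*sin(x), 0)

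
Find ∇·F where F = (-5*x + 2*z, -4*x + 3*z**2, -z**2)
-2*z - 5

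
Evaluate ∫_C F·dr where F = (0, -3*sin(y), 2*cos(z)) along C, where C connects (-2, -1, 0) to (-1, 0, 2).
-3*cos(1) + 2*sin(2) + 3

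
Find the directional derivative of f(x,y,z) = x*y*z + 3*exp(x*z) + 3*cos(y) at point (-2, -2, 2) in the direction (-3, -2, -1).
sqrt(14)*(-3*exp(4)*sin(2) - 6 + 8*exp(4))*exp(-4)/7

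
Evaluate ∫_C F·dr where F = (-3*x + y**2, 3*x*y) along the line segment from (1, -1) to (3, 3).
74/3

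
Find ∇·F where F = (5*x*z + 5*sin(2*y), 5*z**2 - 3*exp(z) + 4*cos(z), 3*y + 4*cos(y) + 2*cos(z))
5*z - 2*sin(z)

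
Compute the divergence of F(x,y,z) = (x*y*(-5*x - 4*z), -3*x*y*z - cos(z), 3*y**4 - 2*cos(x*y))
-10*x*y - 3*x*z - 4*y*z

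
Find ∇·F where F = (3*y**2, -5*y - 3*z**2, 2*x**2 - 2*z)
-7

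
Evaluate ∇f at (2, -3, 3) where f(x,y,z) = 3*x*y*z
(-27, 18, -18)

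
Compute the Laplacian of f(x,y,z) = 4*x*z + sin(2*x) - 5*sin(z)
-4*sin(2*x) + 5*sin(z)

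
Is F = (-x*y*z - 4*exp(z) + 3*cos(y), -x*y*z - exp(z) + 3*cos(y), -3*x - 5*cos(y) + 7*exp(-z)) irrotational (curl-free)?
No, ∇×F = (x*y + exp(z) + 5*sin(y), -x*y - 4*exp(z) + 3, x*z - y*z + 3*sin(y))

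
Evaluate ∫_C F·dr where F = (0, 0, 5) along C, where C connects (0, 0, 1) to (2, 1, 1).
0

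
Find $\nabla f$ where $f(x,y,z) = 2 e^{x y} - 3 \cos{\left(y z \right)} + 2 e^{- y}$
(2*y*exp(x*y), 2*x*exp(x*y) + 3*z*sin(y*z) - 2*exp(-y), 3*y*sin(y*z))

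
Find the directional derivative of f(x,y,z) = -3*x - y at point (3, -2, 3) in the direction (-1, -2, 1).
5*sqrt(6)/6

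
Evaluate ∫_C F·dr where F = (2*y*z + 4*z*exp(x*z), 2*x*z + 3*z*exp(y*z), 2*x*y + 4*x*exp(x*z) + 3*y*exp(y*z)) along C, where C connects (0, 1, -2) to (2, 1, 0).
3 - 3*exp(-2)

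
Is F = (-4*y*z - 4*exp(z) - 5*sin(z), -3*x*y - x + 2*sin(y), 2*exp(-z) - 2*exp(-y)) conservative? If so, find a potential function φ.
No, ∇×F = (2*exp(-y), -4*y - 4*exp(z) - 5*cos(z), -3*y + 4*z - 1) ≠ 0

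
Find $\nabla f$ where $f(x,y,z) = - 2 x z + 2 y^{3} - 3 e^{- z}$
(-2*z, 6*y**2, -2*x + 3*exp(-z))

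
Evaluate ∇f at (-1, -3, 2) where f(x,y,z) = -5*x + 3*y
(-5, 3, 0)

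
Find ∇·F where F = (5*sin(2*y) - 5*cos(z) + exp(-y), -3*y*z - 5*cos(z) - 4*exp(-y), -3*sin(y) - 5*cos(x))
-3*z + 4*exp(-y)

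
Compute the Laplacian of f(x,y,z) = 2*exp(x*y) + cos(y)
2*x**2*exp(x*y) + 2*y**2*exp(x*y) - cos(y)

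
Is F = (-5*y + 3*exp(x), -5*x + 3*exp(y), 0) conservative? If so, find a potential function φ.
Yes, F is conservative. φ = -5*x*y + 3*exp(x) + 3*exp(y)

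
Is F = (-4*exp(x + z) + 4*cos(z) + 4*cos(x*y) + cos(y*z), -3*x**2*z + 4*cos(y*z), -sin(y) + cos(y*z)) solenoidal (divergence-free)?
No, ∇·F = -4*y*sin(x*y) - y*sin(y*z) - 4*z*sin(y*z) - 4*exp(x + z)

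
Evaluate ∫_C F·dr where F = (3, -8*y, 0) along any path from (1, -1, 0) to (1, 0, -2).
4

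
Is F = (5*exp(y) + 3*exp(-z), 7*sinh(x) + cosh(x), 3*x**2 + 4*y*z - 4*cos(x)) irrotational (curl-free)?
No, ∇×F = (4*z, -6*x - 4*sin(x) - 3*exp(-z), -5*exp(y) + sinh(x) + 7*cosh(x))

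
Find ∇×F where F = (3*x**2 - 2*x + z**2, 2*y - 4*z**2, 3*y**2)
(6*y + 8*z, 2*z, 0)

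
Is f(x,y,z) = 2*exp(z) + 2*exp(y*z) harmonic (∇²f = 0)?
No, ∇²f = 2*y**2*exp(y*z) + 2*z**2*exp(y*z) + 2*exp(z)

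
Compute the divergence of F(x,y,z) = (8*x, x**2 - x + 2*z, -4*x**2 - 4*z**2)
8 - 8*z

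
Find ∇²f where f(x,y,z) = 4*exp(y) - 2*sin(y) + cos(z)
4*exp(y) + 2*sin(y) - cos(z)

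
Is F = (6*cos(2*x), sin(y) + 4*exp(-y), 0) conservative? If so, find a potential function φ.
Yes, F is conservative. φ = 3*sin(2*x) - cos(y) - 4*exp(-y)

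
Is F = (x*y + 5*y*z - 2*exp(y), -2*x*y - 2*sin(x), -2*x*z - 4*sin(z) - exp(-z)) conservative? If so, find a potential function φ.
No, ∇×F = (0, 5*y + 2*z, -x - 2*y - 5*z + 2*exp(y) - 2*cos(x)) ≠ 0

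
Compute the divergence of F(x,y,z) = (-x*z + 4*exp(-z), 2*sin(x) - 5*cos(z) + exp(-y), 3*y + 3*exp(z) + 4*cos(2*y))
-z + 3*exp(z) - exp(-y)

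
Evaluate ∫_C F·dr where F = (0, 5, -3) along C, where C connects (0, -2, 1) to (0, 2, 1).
20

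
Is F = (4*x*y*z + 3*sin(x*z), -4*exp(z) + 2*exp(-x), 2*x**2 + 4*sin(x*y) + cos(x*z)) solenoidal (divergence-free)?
No, ∇·F = -x*sin(x*z) + 4*y*z + 3*z*cos(x*z)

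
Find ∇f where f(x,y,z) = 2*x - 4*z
(2, 0, -4)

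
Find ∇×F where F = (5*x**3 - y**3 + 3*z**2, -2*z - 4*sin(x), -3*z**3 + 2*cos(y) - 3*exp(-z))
(2 - 2*sin(y), 6*z, 3*y**2 - 4*cos(x))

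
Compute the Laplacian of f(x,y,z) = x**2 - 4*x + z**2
4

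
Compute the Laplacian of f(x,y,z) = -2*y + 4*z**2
8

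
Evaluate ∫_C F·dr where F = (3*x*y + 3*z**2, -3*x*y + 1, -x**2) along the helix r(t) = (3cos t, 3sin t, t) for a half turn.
-9*pi**2 - 18 - 9*pi/2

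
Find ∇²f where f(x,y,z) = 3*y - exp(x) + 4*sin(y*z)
-4*y**2*sin(y*z) - 4*z**2*sin(y*z) - exp(x)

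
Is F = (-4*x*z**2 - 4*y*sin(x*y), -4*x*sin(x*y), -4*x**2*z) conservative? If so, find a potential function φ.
Yes, F is conservative. φ = -2*x**2*z**2 + 4*cos(x*y)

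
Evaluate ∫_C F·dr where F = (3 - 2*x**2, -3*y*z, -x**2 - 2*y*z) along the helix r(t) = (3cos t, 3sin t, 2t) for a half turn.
18 - 39*pi/2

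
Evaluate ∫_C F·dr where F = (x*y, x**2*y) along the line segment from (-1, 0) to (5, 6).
252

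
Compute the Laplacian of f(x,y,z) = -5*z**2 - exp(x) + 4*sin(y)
-exp(x) - 4*sin(y) - 10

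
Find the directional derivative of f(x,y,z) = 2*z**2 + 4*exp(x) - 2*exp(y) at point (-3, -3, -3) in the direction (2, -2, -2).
sqrt(3)*(2 + 4*exp(3))*exp(-3)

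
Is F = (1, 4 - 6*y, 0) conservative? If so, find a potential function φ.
Yes, F is conservative. φ = x - 3*y**2 + 4*y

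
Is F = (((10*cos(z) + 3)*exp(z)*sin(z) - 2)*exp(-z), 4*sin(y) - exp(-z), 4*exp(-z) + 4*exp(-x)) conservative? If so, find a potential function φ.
No, ∇×F = (-exp(-z), -20*sin(z)**2 + 3*cos(z) + 10 + 2*exp(-z) + 4*exp(-x), 0) ≠ 0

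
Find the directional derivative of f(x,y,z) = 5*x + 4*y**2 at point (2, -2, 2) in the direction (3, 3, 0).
-11*sqrt(2)/2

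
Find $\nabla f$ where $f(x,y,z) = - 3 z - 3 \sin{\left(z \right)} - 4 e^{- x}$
(4*exp(-x), 0, -3*cos(z) - 3)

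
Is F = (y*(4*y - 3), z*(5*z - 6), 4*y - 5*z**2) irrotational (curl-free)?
No, ∇×F = (10 - 10*z, 0, 3 - 8*y)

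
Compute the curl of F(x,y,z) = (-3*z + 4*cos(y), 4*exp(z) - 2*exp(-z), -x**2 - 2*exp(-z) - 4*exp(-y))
(-4*exp(z) - 2*exp(-z) + 4*exp(-y), 2*x - 3, 4*sin(y))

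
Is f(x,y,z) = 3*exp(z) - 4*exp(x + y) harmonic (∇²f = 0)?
No, ∇²f = 3*exp(z) - 8*exp(x + y)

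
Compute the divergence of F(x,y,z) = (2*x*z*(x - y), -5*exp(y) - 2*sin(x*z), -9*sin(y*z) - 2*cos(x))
4*x*z - 2*y*z - 9*y*cos(y*z) - 5*exp(y)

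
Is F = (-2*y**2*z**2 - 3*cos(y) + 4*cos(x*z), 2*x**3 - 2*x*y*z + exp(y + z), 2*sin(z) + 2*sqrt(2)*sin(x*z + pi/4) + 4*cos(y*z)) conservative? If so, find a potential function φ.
No, ∇×F = (2*x*y - 4*z*sin(y*z) - exp(y + z), -4*x*sin(x*z) - 4*y**2*z - 2*sqrt(2)*z*cos(x*z + pi/4), 6*x**2 + 4*y*z**2 - 2*y*z - 3*sin(y)) ≠ 0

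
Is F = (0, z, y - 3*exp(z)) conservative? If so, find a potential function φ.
Yes, F is conservative. φ = y*z - 3*exp(z)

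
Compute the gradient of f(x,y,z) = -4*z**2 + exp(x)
(exp(x), 0, -8*z)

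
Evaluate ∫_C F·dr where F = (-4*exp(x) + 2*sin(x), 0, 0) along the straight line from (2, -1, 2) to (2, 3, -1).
0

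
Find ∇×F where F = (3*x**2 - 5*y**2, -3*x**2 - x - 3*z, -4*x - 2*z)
(3, 4, -6*x + 10*y - 1)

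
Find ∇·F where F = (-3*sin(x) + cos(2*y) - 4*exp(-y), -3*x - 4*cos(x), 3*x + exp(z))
exp(z) - 3*cos(x)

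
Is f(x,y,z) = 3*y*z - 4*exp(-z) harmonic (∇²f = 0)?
No, ∇²f = -4*exp(-z)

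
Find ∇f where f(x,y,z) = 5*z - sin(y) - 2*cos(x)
(2*sin(x), -cos(y), 5)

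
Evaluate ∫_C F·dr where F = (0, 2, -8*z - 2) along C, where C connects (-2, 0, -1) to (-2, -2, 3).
-44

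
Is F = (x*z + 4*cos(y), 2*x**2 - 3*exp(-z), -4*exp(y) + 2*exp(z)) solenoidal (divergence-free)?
No, ∇·F = z + 2*exp(z)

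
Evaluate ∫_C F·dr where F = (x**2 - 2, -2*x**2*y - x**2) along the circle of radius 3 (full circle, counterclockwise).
0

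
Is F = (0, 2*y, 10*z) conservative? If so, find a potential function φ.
Yes, F is conservative. φ = y**2 + 5*z**2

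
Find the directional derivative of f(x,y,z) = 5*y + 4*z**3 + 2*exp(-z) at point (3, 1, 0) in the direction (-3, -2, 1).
-6*sqrt(14)/7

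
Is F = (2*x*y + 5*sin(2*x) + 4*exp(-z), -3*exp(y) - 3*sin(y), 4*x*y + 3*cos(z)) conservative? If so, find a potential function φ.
No, ∇×F = (4*x, -4*y - 4*exp(-z), -2*x) ≠ 0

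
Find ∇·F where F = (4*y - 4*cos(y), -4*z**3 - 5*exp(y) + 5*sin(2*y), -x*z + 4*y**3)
-x - 5*exp(y) + 10*cos(2*y)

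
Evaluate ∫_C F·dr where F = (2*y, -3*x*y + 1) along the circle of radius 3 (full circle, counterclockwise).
-18*pi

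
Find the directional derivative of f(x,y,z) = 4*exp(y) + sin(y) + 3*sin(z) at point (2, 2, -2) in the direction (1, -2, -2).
-8*exp(2)/3 - 8*cos(2)/3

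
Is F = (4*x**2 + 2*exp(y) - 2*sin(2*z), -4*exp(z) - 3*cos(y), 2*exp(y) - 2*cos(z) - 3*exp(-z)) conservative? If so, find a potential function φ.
No, ∇×F = (2*exp(y) + 4*exp(z), -4*cos(2*z), -2*exp(y)) ≠ 0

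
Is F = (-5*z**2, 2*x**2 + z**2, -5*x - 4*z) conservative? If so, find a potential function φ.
No, ∇×F = (-2*z, 5 - 10*z, 4*x) ≠ 0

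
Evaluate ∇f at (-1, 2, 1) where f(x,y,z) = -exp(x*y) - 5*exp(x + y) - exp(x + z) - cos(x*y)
(-5*E - 2*sin(2) - 1 - 2*exp(-2), -5*E + exp(-2) + sin(2), -1)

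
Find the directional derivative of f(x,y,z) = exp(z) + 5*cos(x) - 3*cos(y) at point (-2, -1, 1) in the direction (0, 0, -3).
-E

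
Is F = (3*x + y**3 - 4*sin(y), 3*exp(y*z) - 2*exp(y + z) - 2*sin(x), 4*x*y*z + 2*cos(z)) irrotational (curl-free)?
No, ∇×F = (4*x*z - 3*y*exp(y*z) + 2*exp(y + z), -4*y*z, -3*y**2 - 2*cos(x) + 4*cos(y))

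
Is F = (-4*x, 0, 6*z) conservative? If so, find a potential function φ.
Yes, F is conservative. φ = -2*x**2 + 3*z**2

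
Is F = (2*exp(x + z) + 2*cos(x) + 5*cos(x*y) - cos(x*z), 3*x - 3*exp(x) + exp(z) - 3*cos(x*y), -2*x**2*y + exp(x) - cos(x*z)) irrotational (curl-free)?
No, ∇×F = (-2*x**2 - exp(z), 4*x*y + x*sin(x*z) - z*sin(x*z) - exp(x) + 2*exp(x + z), 5*x*sin(x*y) + 3*y*sin(x*y) - 3*exp(x) + 3)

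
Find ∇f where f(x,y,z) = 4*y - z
(0, 4, -1)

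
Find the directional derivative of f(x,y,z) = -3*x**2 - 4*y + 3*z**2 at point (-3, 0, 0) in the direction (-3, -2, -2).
-46*sqrt(17)/17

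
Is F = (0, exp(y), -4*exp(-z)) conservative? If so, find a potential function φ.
Yes, F is conservative. φ = exp(y) + 4*exp(-z)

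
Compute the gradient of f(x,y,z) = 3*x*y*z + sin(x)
(3*y*z + cos(x), 3*x*z, 3*x*y)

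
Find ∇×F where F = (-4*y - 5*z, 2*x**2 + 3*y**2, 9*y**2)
(18*y, -5, 4*x + 4)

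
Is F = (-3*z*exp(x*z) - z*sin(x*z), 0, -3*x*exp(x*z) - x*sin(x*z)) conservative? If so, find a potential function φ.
Yes, F is conservative. φ = -3*exp(x*z) + cos(x*z)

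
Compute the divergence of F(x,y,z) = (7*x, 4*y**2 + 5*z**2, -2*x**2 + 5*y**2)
8*y + 7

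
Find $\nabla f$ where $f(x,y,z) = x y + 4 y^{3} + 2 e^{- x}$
(y - 2*exp(-x), x + 12*y**2, 0)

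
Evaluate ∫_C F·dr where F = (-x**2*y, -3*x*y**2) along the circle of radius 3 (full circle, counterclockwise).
-81*pi/2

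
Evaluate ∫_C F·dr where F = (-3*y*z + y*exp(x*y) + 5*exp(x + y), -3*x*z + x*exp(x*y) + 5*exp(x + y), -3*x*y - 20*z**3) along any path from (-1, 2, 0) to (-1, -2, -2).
-68 - 5*E - exp(-2) + 5*exp(-3) + exp(2)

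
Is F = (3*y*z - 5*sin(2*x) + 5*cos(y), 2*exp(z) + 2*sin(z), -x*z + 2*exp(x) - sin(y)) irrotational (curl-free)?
No, ∇×F = (-2*exp(z) - cos(y) - 2*cos(z), 3*y + z - 2*exp(x), -3*z + 5*sin(y))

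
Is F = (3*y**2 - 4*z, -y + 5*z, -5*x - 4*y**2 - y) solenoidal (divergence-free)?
No, ∇·F = -1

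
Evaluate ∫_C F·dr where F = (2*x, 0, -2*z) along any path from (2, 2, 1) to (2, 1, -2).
-3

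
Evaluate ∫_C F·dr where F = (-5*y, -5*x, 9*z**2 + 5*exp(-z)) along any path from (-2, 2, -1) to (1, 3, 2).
-8 - 5*exp(-2) + 5*E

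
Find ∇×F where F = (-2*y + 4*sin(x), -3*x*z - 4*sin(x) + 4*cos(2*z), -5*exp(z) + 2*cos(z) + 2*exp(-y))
(3*x + 8*sin(2*z) - 2*exp(-y), 0, -3*z - 4*cos(x) + 2)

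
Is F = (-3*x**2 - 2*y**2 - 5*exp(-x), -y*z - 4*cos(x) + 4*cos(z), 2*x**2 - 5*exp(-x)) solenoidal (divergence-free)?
No, ∇·F = -6*x - z + 5*exp(-x)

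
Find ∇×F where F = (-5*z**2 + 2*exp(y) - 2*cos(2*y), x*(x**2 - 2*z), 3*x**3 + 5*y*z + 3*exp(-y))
(2*x + 5*z - 3*exp(-y), -9*x**2 - 10*z, 3*x**2 - 2*z - 2*exp(y) - 4*sin(2*y))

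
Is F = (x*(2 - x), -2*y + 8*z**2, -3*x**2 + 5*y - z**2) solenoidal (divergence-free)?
No, ∇·F = -2*x - 2*z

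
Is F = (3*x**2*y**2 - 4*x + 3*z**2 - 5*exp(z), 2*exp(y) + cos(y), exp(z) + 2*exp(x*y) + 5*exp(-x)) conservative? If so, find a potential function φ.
No, ∇×F = (2*x*exp(x*y), -2*y*exp(x*y) + 6*z - 5*exp(z) + 5*exp(-x), -6*x**2*y) ≠ 0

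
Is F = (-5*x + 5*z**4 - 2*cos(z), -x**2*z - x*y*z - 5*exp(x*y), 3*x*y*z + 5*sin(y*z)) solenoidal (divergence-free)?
No, ∇·F = 3*x*y - x*z - 5*x*exp(x*y) + 5*y*cos(y*z) - 5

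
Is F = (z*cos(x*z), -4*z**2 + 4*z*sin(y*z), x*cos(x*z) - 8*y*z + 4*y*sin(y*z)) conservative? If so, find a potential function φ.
Yes, F is conservative. φ = -4*y*z**2 + sin(x*z) - 4*cos(y*z)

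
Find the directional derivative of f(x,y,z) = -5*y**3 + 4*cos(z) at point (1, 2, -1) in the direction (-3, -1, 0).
6*sqrt(10)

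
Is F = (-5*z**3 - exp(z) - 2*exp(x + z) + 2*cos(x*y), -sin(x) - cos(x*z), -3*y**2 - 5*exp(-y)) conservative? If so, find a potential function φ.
No, ∇×F = (-x*sin(x*z) - 6*y + 5*exp(-y), -15*z**2 - exp(z) - 2*exp(x + z), 2*x*sin(x*y) + z*sin(x*z) - cos(x)) ≠ 0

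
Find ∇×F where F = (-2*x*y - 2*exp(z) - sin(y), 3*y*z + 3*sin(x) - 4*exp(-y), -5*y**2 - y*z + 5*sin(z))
(-13*y - z, -2*exp(z), 2*x + 3*cos(x) + cos(y))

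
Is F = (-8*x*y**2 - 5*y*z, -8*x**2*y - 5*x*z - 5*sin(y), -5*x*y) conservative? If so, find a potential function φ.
Yes, F is conservative. φ = -4*x**2*y**2 - 5*x*y*z + 5*cos(y)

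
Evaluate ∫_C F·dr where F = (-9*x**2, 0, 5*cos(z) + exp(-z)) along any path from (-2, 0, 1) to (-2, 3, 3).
(5*(-sin(1) + sin(3))*exp(3) - 1 + exp(2))*exp(-3)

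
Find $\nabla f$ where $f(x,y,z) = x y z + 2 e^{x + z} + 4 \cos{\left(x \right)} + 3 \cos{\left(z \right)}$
(y*z + 2*exp(x + z) - 4*sin(x), x*z, x*y + 2*exp(x + z) - 3*sin(z))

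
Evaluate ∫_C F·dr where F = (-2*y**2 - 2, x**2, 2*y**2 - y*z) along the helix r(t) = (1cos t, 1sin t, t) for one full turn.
4*pi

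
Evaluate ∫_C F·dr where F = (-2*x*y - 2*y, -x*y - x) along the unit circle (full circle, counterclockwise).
pi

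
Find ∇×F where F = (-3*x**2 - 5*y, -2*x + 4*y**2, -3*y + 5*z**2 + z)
(-3, 0, 3)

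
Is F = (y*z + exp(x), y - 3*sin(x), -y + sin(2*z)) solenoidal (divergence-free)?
No, ∇·F = exp(x) + 2*cos(2*z) + 1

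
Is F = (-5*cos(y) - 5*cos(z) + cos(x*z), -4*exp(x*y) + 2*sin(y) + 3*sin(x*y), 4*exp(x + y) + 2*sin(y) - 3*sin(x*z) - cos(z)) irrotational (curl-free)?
No, ∇×F = (4*exp(x + y) + 2*cos(y), -x*sin(x*z) + 3*z*cos(x*z) - 4*exp(x + y) + 5*sin(z), -4*y*exp(x*y) + 3*y*cos(x*y) - 5*sin(y))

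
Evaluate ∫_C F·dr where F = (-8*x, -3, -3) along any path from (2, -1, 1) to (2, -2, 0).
6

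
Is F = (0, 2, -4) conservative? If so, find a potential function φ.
Yes, F is conservative. φ = 2*y - 4*z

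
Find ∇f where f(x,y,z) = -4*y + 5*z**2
(0, -4, 10*z)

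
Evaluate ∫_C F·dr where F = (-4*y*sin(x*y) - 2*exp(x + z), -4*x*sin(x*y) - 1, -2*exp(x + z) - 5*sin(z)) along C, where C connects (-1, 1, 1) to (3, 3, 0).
-2*exp(3) - 9*cos(1) + 4*cos(9) + 5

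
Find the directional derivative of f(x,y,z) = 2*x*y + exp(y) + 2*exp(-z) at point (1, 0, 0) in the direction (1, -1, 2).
-7*sqrt(6)/6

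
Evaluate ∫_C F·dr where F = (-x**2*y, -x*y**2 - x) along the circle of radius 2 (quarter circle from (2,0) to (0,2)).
-pi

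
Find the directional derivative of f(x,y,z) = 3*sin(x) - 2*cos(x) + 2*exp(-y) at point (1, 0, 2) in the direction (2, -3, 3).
sqrt(22)*(3*cos(1) + 2*sin(1) + 3)/11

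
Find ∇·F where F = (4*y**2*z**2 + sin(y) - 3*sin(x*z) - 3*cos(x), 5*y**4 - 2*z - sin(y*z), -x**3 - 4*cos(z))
20*y**3 - 3*z*cos(x*z) - z*cos(y*z) + 3*sin(x) + 4*sin(z)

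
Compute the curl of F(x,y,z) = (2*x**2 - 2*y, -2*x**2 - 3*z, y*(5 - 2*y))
(8 - 4*y, 0, 2 - 4*x)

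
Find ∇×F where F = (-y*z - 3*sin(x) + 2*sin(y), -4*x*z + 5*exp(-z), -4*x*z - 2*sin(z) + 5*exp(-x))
(4*x + 5*exp(-z), -y + 4*z + 5*exp(-x), -3*z - 2*cos(y))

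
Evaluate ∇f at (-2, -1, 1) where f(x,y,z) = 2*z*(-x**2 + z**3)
(8, 0, 0)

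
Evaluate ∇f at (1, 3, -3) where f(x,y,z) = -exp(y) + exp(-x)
(-exp(-1), -exp(3), 0)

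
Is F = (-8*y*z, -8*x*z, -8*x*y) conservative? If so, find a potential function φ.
Yes, F is conservative. φ = -8*x*y*z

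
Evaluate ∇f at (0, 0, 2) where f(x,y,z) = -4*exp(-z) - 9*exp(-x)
(9, 0, 4*exp(-2))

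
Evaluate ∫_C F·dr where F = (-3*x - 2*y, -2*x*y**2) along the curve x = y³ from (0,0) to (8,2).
-424/3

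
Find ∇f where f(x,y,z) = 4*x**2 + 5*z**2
(8*x, 0, 10*z)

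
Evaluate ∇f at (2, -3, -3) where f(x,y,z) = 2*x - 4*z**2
(2, 0, 24)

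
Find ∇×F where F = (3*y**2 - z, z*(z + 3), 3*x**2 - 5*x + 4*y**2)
(8*y - 2*z - 3, 4 - 6*x, -6*y)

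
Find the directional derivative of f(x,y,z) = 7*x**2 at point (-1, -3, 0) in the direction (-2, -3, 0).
28*sqrt(13)/13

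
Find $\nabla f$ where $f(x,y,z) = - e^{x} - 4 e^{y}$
(-exp(x), -4*exp(y), 0)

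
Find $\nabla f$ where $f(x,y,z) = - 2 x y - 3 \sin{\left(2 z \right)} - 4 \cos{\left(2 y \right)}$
(-2*y, -2*x + 8*sin(2*y), -6*cos(2*z))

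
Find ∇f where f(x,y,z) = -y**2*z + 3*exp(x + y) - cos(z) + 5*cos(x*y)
(-5*y*sin(x*y) + 3*exp(x + y), -5*x*sin(x*y) - 2*y*z + 3*exp(x + y), -y**2 + sin(z))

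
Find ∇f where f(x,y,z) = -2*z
(0, 0, -2)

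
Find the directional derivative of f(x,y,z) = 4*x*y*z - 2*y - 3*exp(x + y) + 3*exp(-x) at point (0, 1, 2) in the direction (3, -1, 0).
sqrt(10)*(17 - 6*E)/10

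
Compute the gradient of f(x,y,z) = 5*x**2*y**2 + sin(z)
(10*x*y**2, 10*x**2*y, cos(z))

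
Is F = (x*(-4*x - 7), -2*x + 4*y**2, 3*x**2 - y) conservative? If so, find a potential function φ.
No, ∇×F = (-1, -6*x, -2) ≠ 0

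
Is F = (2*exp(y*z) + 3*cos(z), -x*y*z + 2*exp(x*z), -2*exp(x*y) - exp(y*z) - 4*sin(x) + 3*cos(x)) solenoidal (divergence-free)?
No, ∇·F = -x*z - y*exp(y*z)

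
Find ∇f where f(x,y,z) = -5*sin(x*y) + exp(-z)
(-5*y*cos(x*y), -5*x*cos(x*y), -exp(-z))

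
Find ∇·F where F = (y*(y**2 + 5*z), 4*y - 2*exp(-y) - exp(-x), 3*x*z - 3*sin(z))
3*x - 3*cos(z) + 4 + 2*exp(-y)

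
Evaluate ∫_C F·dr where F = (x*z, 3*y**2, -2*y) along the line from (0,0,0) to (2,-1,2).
11/3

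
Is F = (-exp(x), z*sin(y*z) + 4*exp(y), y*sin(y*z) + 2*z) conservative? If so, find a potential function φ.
Yes, F is conservative. φ = z**2 - exp(x) + 4*exp(y) - cos(y*z)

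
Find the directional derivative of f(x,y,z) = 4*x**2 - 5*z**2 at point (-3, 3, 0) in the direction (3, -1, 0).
-36*sqrt(10)/5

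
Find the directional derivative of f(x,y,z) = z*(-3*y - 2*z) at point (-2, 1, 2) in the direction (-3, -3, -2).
20*sqrt(22)/11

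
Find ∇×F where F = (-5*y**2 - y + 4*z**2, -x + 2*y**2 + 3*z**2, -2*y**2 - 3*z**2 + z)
(-4*y - 6*z, 8*z, 10*y)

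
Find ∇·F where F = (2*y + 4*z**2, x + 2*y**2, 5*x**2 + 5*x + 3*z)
4*y + 3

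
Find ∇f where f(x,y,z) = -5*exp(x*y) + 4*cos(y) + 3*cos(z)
(-5*y*exp(x*y), -5*x*exp(x*y) - 4*sin(y), -3*sin(z))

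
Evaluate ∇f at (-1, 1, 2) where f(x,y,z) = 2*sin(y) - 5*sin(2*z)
(0, 2*cos(1), -10*cos(4))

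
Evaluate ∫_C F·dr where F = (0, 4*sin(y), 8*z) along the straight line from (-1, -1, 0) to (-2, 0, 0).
-4 + 4*cos(1)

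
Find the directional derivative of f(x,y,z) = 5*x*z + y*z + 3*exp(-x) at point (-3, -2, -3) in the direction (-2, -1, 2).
-1/3 + 2*exp(3)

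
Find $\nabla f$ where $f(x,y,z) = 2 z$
(0, 0, 2)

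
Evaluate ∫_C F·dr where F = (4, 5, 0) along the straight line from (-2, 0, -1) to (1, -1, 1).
7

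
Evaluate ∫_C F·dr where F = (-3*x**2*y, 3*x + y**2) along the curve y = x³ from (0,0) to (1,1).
25/12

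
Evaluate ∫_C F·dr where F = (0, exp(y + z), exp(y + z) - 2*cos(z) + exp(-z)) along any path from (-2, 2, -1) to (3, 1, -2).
-exp(2) - 2*sin(1) + exp(-1) + 2*sin(2)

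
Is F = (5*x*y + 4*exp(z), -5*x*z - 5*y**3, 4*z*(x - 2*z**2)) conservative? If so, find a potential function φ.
No, ∇×F = (5*x, -4*z + 4*exp(z), -5*x - 5*z) ≠ 0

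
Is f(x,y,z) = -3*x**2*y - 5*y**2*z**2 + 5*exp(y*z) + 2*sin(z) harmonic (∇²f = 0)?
No, ∇²f = 5*y**2*exp(y*z) - 10*y**2 - 6*y + 5*z**2*(exp(y*z) - 2) - 2*sin(z)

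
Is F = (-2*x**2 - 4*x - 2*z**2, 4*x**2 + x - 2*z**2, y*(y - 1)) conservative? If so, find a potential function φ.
No, ∇×F = (2*y + 4*z - 1, -4*z, 8*x + 1) ≠ 0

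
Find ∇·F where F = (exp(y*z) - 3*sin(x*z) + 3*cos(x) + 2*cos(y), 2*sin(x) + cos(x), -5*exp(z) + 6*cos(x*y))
-3*z*cos(x*z) - 5*exp(z) - 3*sin(x)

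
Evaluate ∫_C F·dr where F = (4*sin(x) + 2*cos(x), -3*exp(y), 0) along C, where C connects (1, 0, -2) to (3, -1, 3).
-2*sin(1) - 3*exp(-1) + 2*sin(3) + 4*cos(1) + 3 - 4*cos(3)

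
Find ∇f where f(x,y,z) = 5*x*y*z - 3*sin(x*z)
(z*(5*y - 3*cos(x*z)), 5*x*z, x*(5*y - 3*cos(x*z)))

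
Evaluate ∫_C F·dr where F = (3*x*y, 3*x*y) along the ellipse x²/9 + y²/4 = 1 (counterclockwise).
0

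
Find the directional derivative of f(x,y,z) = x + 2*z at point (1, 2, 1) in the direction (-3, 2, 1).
-sqrt(14)/14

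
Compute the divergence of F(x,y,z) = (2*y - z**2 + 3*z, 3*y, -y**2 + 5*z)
8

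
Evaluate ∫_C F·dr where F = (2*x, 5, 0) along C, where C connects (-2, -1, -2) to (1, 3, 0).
17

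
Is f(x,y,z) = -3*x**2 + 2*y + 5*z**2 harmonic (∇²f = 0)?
No, ∇²f = 4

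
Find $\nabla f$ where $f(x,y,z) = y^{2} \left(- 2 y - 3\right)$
(0, 6*y*(-y - 1), 0)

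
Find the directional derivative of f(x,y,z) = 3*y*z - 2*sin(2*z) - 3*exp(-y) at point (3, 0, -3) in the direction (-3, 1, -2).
sqrt(14)*(-3 + 4*cos(6))/7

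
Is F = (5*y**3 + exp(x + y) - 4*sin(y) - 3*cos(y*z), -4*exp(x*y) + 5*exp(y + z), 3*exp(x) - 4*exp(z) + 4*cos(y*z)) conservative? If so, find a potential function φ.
No, ∇×F = (-4*z*sin(y*z) - 5*exp(y + z), 3*y*sin(y*z) - 3*exp(x), -15*y**2 - 4*y*exp(x*y) - 3*z*sin(y*z) - exp(x + y) + 4*cos(y)) ≠ 0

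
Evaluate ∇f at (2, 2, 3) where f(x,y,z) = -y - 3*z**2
(0, -1, -18)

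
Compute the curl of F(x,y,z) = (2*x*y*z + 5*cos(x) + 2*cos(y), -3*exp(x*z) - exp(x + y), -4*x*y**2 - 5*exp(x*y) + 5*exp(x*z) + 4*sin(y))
(-8*x*y - 5*x*exp(x*y) + 3*x*exp(x*z) + 4*cos(y), 2*x*y + 4*y**2 + 5*y*exp(x*y) - 5*z*exp(x*z), -2*x*z - 3*z*exp(x*z) - exp(x + y) + 2*sin(y))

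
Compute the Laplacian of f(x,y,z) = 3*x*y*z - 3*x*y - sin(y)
sin(y)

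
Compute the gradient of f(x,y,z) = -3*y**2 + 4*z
(0, -6*y, 4)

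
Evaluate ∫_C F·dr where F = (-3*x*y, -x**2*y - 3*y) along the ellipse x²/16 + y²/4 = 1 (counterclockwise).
0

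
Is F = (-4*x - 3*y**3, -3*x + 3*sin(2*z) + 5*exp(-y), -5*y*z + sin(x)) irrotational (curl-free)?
No, ∇×F = (-5*z - 6*cos(2*z), -cos(x), 9*y**2 - 3)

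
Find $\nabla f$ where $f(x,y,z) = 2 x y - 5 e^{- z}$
(2*y, 2*x, 5*exp(-z))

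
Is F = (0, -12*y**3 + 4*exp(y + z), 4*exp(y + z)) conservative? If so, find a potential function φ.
Yes, F is conservative. φ = -3*y**4 + 4*exp(y + z)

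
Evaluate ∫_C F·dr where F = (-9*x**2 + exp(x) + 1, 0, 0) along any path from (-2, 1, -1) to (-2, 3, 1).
0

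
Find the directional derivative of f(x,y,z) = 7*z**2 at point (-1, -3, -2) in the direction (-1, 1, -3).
84*sqrt(11)/11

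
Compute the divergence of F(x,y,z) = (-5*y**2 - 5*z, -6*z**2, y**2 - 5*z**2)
-10*z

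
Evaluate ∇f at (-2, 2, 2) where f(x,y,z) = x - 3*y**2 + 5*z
(1, -12, 5)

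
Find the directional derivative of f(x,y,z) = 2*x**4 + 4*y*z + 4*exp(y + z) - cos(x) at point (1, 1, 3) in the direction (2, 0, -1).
2*sqrt(5)*(-2*exp(4) + sin(1) + 6)/5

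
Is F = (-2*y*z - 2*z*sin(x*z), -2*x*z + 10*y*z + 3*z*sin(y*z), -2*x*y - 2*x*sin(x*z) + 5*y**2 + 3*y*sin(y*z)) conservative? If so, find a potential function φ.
Yes, F is conservative. φ = -2*x*y*z + 5*y**2*z + 2*cos(x*z) - 3*cos(y*z)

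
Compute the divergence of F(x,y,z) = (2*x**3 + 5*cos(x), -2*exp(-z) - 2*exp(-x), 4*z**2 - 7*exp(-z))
6*x**2 + 8*z - 5*sin(x) + 7*exp(-z)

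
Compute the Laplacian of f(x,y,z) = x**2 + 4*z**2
10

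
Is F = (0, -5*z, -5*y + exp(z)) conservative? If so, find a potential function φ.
Yes, F is conservative. φ = -5*y*z + exp(z)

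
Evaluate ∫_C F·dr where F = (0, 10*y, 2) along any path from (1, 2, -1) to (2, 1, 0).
-13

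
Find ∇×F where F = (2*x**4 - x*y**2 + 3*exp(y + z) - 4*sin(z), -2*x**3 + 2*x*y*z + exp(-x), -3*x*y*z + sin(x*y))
(x*(-2*y - 3*z + cos(x*y)), 3*y*z - y*cos(x*y) + 3*exp(y + z) - 4*cos(z), -6*x**2 + 2*x*y + 2*y*z - 3*exp(y + z) - exp(-x))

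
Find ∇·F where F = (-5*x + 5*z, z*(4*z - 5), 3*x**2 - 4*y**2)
-5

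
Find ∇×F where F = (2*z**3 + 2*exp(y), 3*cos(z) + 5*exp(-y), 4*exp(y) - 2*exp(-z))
(4*exp(y) + 3*sin(z), 6*z**2, -2*exp(y))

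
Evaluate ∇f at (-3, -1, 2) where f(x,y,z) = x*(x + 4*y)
(-10, -12, 0)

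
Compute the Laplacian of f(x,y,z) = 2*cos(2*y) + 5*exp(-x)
-8*cos(2*y) + 5*exp(-x)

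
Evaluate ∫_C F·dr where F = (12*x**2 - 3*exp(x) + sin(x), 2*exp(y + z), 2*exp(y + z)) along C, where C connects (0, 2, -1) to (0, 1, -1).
2 - 2*E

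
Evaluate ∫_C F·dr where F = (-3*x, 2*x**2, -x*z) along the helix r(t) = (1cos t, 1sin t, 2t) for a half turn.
8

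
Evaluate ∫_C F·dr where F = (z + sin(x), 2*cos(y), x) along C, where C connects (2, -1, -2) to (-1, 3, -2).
-cos(1) + cos(2) + 2*sin(3) + 2*sin(1) + 6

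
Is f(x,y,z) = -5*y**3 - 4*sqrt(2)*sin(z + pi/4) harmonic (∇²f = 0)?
No, ∇²f = -30*y + 4*sqrt(2)*sin(z + pi/4)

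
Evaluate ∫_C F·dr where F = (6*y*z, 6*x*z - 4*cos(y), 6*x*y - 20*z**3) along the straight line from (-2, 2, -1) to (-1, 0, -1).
-24 + 4*sin(2)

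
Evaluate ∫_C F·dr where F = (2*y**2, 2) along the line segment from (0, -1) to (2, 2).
10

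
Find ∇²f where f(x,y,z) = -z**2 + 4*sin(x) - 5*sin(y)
-4*sin(x) + 5*sin(y) - 2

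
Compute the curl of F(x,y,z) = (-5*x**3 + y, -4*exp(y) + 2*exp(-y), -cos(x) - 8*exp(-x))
(0, -sin(x) - 8*exp(-x), -1)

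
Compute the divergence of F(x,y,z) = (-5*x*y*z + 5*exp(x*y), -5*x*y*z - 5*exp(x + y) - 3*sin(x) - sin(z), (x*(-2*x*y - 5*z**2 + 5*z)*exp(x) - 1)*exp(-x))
-15*x*z + 5*x - 5*y*z + 5*y*exp(x*y) - 5*exp(x + y)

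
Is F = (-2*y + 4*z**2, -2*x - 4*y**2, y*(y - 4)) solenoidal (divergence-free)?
No, ∇·F = -8*y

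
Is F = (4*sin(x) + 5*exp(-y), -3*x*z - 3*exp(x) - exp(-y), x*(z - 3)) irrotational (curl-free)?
No, ∇×F = (3*x, 3 - z, -3*z - 3*exp(x) + 5*exp(-y))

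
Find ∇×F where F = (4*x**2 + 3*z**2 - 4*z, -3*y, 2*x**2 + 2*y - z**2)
(2, -4*x + 6*z - 4, 0)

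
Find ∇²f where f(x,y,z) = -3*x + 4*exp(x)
4*exp(x)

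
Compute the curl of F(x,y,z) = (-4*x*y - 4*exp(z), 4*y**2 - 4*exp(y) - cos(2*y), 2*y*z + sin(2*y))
(2*z + 2*cos(2*y), -4*exp(z), 4*x)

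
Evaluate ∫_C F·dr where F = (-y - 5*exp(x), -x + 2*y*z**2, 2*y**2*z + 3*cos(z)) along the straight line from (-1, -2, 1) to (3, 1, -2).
-5*exp(3) - 3*sin(2) - 3*sin(1) - 1 + 5*exp(-1)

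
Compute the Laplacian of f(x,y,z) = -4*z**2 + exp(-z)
-8 + exp(-z)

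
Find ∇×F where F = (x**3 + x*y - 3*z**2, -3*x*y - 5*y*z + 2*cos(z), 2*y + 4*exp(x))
(5*y + 2*sin(z) + 2, -6*z - 4*exp(x), -x - 3*y)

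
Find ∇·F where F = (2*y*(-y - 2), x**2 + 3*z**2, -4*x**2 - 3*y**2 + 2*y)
0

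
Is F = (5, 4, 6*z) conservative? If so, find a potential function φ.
Yes, F is conservative. φ = 5*x + 4*y + 3*z**2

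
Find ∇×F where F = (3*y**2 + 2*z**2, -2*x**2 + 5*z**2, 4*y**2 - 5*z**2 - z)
(8*y - 10*z, 4*z, -4*x - 6*y)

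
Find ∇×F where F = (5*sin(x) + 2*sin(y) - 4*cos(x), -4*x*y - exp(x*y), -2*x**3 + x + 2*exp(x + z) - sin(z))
(0, 6*x**2 - 2*exp(x + z) - 1, -y*exp(x*y) - 4*y - 2*cos(y))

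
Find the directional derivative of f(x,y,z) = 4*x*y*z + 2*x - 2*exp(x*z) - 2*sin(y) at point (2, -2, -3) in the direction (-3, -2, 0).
2*sqrt(13)*(-15*exp(6) + 2*exp(6)*cos(2) - 9)*exp(-6)/13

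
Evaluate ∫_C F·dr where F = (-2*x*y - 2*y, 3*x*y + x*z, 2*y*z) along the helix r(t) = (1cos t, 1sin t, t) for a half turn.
2 + pi**2/4 + 3*pi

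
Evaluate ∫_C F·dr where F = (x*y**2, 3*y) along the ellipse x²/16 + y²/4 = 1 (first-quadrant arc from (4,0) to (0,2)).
-10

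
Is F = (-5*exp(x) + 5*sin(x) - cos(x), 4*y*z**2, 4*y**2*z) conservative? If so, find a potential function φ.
Yes, F is conservative. φ = 2*y**2*z**2 - 5*exp(x) - sin(x) - 5*cos(x)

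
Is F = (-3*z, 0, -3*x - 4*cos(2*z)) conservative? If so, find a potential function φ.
Yes, F is conservative. φ = -3*x*z - 2*sin(2*z)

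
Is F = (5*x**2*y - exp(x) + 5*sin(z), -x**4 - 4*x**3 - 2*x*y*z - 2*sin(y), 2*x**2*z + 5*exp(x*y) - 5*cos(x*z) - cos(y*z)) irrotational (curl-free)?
No, ∇×F = (2*x*y + 5*x*exp(x*y) + z*sin(y*z), -4*x*z - 5*y*exp(x*y) - 5*z*sin(x*z) + 5*cos(z), -4*x**3 - 17*x**2 - 2*y*z)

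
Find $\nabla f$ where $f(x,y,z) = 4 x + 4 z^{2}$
(4, 0, 8*z)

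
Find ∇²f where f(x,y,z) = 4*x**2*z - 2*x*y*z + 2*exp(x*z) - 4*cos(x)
2*x**2*exp(x*z) + 2*z**2*exp(x*z) + 8*z + 4*cos(x)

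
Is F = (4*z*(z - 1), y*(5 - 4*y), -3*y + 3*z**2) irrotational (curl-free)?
No, ∇×F = (-3, 8*z - 4, 0)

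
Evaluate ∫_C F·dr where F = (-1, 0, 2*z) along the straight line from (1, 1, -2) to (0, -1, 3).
6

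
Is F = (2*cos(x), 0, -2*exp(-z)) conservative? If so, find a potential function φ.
Yes, F is conservative. φ = 2*sin(x) + 2*exp(-z)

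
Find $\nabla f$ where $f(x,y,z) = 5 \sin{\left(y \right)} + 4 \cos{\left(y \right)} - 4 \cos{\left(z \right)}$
(0, -4*sin(y) + 5*cos(y), 4*sin(z))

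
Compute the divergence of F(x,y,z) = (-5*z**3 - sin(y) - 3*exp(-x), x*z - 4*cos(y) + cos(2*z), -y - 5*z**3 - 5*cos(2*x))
-15*z**2 + 4*sin(y) + 3*exp(-x)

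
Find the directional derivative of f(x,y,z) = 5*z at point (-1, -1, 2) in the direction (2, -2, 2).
5*sqrt(3)/3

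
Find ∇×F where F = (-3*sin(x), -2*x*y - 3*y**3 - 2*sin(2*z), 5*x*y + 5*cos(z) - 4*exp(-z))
(5*x + 4*cos(2*z), -5*y, -2*y)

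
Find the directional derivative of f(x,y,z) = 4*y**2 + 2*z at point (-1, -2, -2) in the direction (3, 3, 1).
-46*sqrt(19)/19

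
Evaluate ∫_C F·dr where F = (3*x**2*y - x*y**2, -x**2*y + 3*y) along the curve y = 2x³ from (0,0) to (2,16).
-64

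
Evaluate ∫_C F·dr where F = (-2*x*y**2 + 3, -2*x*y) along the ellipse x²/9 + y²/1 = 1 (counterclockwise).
0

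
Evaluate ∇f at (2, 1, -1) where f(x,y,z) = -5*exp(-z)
(0, 0, 5*E)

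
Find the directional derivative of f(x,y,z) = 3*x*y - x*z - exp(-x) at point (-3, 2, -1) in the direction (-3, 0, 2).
3*sqrt(13)*(-exp(3) - 5)/13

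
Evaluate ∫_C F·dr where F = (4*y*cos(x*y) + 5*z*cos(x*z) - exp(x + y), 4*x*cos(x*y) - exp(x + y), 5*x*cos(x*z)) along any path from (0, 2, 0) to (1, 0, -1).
-5*sin(1) - E + exp(2)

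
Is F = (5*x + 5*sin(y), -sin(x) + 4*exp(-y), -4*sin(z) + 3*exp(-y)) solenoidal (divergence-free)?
No, ∇·F = -4*cos(z) + 5 - 4*exp(-y)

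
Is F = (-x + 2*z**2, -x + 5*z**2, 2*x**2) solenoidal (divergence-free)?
No, ∇·F = -1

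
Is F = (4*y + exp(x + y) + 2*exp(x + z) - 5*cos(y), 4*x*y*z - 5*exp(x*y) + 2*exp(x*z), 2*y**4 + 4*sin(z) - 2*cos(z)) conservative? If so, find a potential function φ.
No, ∇×F = (-4*x*y - 2*x*exp(x*z) + 8*y**3, 2*exp(x + z), 4*y*z - 5*y*exp(x*y) + 2*z*exp(x*z) - exp(x + y) - 5*sin(y) - 4) ≠ 0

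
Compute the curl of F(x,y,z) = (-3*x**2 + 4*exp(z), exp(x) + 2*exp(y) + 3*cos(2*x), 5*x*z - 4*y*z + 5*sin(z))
(-4*z, -5*z + 4*exp(z), exp(x) - 6*sin(2*x))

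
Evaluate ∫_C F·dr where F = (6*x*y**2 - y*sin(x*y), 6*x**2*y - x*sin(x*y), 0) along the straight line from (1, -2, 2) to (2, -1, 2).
0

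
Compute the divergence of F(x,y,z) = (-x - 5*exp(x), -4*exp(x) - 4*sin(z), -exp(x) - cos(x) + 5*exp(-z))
-5*exp(x) - 1 - 5*exp(-z)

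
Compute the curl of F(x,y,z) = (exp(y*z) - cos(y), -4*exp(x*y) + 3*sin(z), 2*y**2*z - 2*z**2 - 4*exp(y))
(4*y*z - 4*exp(y) - 3*cos(z), y*exp(y*z), -4*y*exp(x*y) - z*exp(y*z) - sin(y))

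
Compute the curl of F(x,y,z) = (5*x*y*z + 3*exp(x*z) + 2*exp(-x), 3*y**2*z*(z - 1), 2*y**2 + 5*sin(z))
(y*(-6*y*z + 3*y + 4), x*(5*y + 3*exp(x*z)), -5*x*z)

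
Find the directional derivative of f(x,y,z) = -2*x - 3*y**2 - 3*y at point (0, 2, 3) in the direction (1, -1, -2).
13*sqrt(6)/6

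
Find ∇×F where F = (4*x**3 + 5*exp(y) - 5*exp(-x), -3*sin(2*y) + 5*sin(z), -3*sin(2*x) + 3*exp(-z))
(-5*cos(z), 6*cos(2*x), -5*exp(y))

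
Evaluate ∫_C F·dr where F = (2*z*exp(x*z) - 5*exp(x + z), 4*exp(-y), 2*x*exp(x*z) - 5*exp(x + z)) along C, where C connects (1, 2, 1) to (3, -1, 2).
(4 + (-5*exp(4) - 6 + 5*E + 2*exp(5))*exp(3))*exp(-2)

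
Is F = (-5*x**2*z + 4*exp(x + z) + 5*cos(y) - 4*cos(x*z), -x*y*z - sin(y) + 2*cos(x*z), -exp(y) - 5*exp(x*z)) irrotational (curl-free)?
No, ∇×F = (x*y + 2*x*sin(x*z) - exp(y), -5*x**2 + 4*x*sin(x*z) + 5*z*exp(x*z) + 4*exp(x + z), -y*z - 2*z*sin(x*z) + 5*sin(y))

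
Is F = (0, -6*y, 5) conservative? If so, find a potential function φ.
Yes, F is conservative. φ = -3*y**2 + 5*z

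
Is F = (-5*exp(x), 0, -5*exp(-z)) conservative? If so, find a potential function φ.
Yes, F is conservative. φ = -5*exp(x) + 5*exp(-z)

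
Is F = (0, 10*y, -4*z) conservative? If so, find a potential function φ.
Yes, F is conservative. φ = 5*y**2 - 2*z**2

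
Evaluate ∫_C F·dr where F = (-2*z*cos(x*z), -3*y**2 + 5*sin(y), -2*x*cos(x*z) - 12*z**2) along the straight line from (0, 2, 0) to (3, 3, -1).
-15 + 5*cos(2) + 2*sin(3) - 5*cos(3)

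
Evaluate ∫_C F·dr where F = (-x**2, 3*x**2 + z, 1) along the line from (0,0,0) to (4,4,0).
128/3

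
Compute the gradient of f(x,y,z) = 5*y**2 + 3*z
(0, 10*y, 3)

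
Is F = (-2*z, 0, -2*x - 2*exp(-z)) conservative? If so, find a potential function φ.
Yes, F is conservative. φ = -2*x*z + 2*exp(-z)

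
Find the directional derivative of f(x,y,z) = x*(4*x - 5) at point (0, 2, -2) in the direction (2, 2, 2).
-5*sqrt(3)/3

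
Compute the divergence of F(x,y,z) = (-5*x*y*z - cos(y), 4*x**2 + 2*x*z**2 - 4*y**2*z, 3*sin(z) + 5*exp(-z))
-13*y*z + 3*cos(z) - 5*exp(-z)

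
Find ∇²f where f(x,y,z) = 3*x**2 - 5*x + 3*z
6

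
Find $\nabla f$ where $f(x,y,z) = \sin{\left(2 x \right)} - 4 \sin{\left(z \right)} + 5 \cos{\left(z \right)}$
(2*cos(2*x), 0, -5*sin(z) - 4*cos(z))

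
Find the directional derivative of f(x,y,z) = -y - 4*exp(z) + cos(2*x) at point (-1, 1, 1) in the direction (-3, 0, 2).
-2*sqrt(13)*(3*sin(2) + 4*E)/13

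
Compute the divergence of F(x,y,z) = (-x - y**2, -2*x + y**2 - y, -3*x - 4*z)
2*y - 6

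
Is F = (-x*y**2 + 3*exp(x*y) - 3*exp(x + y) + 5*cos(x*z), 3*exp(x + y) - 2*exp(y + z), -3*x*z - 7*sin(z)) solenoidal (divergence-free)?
No, ∇·F = -3*x - y**2 + 3*y*exp(x*y) - 5*z*sin(x*z) - 2*exp(y + z) - 7*cos(z)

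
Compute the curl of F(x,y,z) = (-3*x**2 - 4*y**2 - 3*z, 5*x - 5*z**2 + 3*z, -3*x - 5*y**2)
(-10*y + 10*z - 3, 0, 8*y + 5)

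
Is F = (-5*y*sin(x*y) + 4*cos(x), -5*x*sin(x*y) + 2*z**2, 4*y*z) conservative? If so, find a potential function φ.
Yes, F is conservative. φ = 2*y*z**2 + 4*sin(x) + 5*cos(x*y)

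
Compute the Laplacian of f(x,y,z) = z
0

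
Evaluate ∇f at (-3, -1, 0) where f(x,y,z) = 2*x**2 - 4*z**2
(-12, 0, 0)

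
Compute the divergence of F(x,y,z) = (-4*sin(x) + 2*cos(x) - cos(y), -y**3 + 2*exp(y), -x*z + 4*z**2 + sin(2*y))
-x - 3*y**2 + 8*z + 2*exp(y) - 2*sin(x) - 4*cos(x)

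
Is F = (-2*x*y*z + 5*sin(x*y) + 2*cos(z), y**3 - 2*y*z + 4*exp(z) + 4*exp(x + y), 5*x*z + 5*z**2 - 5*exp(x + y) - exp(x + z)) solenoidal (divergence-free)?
No, ∇·F = 5*x + 3*y**2 - 2*y*z + 5*y*cos(x*y) + 8*z + 4*exp(x + y) - exp(x + z)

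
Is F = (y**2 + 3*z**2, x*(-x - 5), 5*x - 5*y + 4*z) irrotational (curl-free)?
No, ∇×F = (-5, 6*z - 5, -2*x - 2*y - 5)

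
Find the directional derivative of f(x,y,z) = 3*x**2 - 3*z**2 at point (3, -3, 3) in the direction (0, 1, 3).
-27*sqrt(10)/5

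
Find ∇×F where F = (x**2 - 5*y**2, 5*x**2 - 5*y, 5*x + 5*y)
(5, -5, 10*x + 10*y)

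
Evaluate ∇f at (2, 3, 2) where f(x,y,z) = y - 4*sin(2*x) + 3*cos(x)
(-3*sin(2) - 8*cos(4), 1, 0)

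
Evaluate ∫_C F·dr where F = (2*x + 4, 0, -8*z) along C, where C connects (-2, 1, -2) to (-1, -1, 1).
13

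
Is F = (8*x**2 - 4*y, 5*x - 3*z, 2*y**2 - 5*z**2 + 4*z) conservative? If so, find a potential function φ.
No, ∇×F = (4*y + 3, 0, 9) ≠ 0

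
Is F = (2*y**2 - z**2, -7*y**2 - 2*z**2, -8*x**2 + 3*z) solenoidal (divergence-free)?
No, ∇·F = 3 - 14*y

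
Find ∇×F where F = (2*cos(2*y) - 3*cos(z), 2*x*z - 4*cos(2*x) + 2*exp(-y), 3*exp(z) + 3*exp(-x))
(-2*x, 3*sin(z) + 3*exp(-x), 2*z + 8*sin(2*x) + 4*sin(2*y))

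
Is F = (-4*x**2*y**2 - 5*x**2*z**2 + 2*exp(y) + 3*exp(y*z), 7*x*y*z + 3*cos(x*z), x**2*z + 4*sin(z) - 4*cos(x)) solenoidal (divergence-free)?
No, ∇·F = x**2 - 8*x*y**2 - 10*x*z**2 + 7*x*z + 4*cos(z)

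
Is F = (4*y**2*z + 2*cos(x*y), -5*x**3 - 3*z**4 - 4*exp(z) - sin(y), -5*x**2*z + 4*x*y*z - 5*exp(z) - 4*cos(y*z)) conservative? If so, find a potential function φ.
No, ∇×F = (4*x*z + 12*z**3 + 4*z*sin(y*z) + 4*exp(z), 10*x*z + 4*y**2 - 4*y*z, -15*x**2 + 2*x*sin(x*y) - 8*y*z) ≠ 0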